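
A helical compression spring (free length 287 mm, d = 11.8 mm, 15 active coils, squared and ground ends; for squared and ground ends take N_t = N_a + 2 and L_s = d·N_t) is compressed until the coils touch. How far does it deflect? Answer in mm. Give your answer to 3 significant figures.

N_t = 17; L_s = 11.8·17 = 200.6 mm
δ_solid = L₀ − L_s = 287 − 200.6 = 86.4 mm

86.4 mm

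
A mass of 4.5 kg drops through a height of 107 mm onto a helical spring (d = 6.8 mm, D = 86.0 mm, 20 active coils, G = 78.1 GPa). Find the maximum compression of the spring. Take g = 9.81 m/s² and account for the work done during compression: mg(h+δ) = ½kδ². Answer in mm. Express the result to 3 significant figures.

k = Gd⁴/(8D³N_a) = (78.1×10³)(6.8⁴)/(8·86.0³·20) = 1.6409 N/mm
W = mg = 4.5 × 9.81 = 44.145 N
½kδ² − Wδ − Wh = 0 → δ = (W + √(W² + 2kWh))/k
δ = (44.145 + √(1948.8 + 15501.2))/1.6409 = (44.145 + 132.1)/1.6409 = 107.41 mm

107 mm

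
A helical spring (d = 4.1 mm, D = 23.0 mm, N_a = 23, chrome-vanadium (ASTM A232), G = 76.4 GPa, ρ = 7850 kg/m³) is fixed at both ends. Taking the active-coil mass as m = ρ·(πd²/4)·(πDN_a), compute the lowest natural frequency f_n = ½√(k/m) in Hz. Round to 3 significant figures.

k = Gd⁴/(8D³N_a) = (76.4×10³)(4.1⁴)/(8·23.0³·23) = 9.6433 N/mm = 9643.3 N/m
Wire length L = πDN_a = π·23.0·23 = 1661.9 mm
m = ρ·(πd²/4)·L = 7850 × 13.203×10⁻⁶ m² × 1.6619 m = 0.17224 kg
f_n = ½√(k/m) = 0.5·√(9643.3/0.17224) = 0.5·√(55988) = 118.31 Hz

118 Hz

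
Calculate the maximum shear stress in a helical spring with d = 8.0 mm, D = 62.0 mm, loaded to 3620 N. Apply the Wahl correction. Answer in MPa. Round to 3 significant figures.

Spring index C = D/d = 62.0/8.0 = 7.7500
K_W = (4C−1)/(4C−4) + 0.615/C = 30.000/27.000 + 0.0794 = 1.1905
τ₀ = 8FD/(πd³) = 8·3620·62.0/(π·8.0³) = 1.79552e+06/1608.5 = 1116.3 MPa
τ_max = K·τ₀ = 1.1905 × 1116.3 = 1328.9 MPa

1330 MPa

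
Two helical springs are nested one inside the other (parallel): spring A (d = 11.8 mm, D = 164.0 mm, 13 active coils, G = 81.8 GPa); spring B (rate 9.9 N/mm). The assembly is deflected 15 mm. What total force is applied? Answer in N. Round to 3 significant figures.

200 N

k_A = Gd⁴/(8D³N_a) = (81.8×10³)(11.8⁴)/(8·164.0³·13) = 3.4571 N/mm
Parallel: k_eq = 3.4571 + 9.9 = 13.357 N/mm
F = k_eq·δ = 13.357·15 = 200.36 N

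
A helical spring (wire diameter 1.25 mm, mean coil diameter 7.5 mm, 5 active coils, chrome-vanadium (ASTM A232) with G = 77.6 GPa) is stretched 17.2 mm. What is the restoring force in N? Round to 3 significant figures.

193 N

k = Gd⁴/(8D³N_a) = (77.6×10³)(1.25⁴)/(8·7.5³·5) = 11.227 N/mm
F = k·δ = 11.227 × 17.2 = 193.1 N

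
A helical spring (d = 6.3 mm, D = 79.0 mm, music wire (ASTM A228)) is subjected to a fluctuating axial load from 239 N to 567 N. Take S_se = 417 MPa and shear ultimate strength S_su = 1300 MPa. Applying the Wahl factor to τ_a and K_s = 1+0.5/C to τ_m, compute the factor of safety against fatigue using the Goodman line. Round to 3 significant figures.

1.63

C = D/d = 79.0/6.3 = 12.5397; K_W = (4C−1)/(4C−4)+0.615/C = 1.1140; K_s = 1+0.5/C = 1.0399
F_a = (F_max−F_min)/2 = 164 N; F_m = (F_max+F_min)/2 = 403 N
τ_a = K_W·8F_aD/(πd³) = 1.1140 × 131.94 = 146.99 MPa
τ_m = K_s·8F_mD/(πd³) = 1.0399 × 324.23 = 337.16 MPa
Goodman: 1/n_f = τ_a/S_se + τ_m/S_su = 146.99/417 + 337.16/1300 = 0.35250 + 0.25935 = 0.61185
n_f = 1/0.61185 = 1.634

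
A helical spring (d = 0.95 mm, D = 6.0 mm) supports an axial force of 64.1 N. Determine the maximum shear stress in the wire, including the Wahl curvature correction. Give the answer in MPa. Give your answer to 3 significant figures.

Spring index C = D/d = 6.0/0.95 = 6.3158
K_W = (4C−1)/(4C−4) + 0.615/C = 24.263/21.263 + 0.0974 = 1.2385
τ₀ = 8FD/(πd³) = 8·64.1·6.0/(π·0.95³) = 3076.8/2.6935 = 1142.3 MPa
τ_max = K·τ₀ = 1.2385 × 1142.3 = 1414.7 MPa

1410 MPa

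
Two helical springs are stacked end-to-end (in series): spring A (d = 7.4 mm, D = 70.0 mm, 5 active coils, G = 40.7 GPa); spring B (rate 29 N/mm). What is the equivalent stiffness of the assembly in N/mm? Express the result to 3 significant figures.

k_A = Gd⁴/(8D³N_a) = (40.7×10³)(7.4⁴)/(8·70.0³·5) = 8.8954 N/mm
Series: 1/k_eq = 1/8.8954 + 1/29 = 0.1469; k_eq = 6.8074 N/mm

6.81 N/mm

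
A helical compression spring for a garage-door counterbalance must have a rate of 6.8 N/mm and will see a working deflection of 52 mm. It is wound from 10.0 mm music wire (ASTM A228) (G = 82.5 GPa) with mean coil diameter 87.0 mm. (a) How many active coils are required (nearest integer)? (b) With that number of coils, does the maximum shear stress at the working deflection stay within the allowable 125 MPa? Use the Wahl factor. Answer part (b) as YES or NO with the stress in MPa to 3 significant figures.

N_a = Gd⁴/(8D³k) = (82.5×10³)(10.0⁴)/(8·87.0³·6.8) = 23.03 → N_a = 23
Actual rate k = Gd⁴/(8D³·23) = 6.8089 N/mm
Working load F = kδ = 6.8089·52 = 354.06 N
C = 87.0/10.0 = 8.7000; K_W = (4C−1)/(4C−4)+0.615/C = 1.1681
τ_max = K_W·8FD/(πd³) = 1.1681·78.441 = 91.626 MPa
τ_max ≤ 125 MPa → acceptable

(a) 23 coils; (b) YES, τ_max = 91.6 MPa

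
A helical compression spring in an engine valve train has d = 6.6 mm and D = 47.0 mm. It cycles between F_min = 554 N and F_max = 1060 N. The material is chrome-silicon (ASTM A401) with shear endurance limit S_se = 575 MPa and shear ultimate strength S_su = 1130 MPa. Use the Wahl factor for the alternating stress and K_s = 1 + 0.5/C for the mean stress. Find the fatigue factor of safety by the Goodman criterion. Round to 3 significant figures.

1.85

C = D/d = 47.0/6.6 = 7.1212; K_W = (4C−1)/(4C−4)+0.615/C = 1.2089; K_s = 1+0.5/C = 1.0702
F_a = (F_max−F_min)/2 = 253 N; F_m = (F_max+F_min)/2 = 807 N
τ_a = K_W·8F_aD/(πd³) = 1.2089 × 105.32 = 127.32 MPa
τ_m = K_s·8F_mD/(πd³) = 1.0702 × 335.95 = 359.54 MPa
Goodman: 1/n_f = τ_a/S_se + τ_m/S_su = 127.32/575 + 359.54/1130 = 0.22143 + 0.31818 = 0.53961
n_f = 1/0.53961 = 1.853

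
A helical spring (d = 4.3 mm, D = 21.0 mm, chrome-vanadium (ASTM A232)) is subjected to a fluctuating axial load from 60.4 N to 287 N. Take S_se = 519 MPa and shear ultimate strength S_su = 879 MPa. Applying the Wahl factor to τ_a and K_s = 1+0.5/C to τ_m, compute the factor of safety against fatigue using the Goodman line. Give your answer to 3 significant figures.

2.94

C = D/d = 21.0/4.3 = 4.8837; K_W = (4C−1)/(4C−4)+0.615/C = 1.3190; K_s = 1+0.5/C = 1.1024
F_a = (F_max−F_min)/2 = 113.3 N; F_m = (F_max+F_min)/2 = 173.7 N
τ_a = K_W·8F_aD/(πd³) = 1.3190 × 76.205 = 100.52 MPa
τ_m = K_s·8F_mD/(πd³) = 1.1024 × 116.83 = 128.79 MPa
Goodman: 1/n_f = τ_a/S_se + τ_m/S_su = 100.52/519 + 128.79/879 = 0.19368 + 0.14652 = 0.3402
n_f = 1/0.3402 = 2.939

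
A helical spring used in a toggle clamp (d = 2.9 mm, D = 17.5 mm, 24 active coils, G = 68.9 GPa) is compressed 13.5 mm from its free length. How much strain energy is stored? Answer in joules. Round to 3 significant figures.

0.432 J

k = Gd⁴/(8D³N_a) = (68.9×10³)(2.9⁴)/(8·17.5³·24) = 4.7358 N/mm
U = ½kδ² = 0.5 × 4.7358 × 13.5² = 431.55 N·mm = 0.43155 J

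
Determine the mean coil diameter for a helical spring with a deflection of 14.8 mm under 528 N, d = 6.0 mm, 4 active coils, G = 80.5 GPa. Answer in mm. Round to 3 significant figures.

Required rate k = F/δ = 528/14.8 = 35.676 N/mm
D = (Gd⁴/(8N_a·k))^(1/3) = (80.5×10³·6.0⁴/(8·4·35.676))^(1/3)
  = (91385.8)^(1/3) = 45.0429 mm

45.0 mm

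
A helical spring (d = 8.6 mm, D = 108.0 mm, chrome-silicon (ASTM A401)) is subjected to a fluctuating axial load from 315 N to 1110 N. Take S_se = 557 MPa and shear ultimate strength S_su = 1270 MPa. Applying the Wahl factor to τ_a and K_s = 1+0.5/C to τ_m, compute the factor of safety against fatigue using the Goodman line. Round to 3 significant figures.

C = D/d = 108.0/8.6 = 12.5581; K_W = (4C−1)/(4C−4)+0.615/C = 1.1139; K_s = 1+0.5/C = 1.0398
F_a = (F_max−F_min)/2 = 397.5 N; F_m = (F_max+F_min)/2 = 712.5 N
τ_a = K_W·8F_aD/(πd³) = 1.1139 × 171.87 = 191.44 MPa
τ_m = K_s·8F_mD/(πd³) = 1.0398 × 308.07 = 320.34 MPa
Goodman: 1/n_f = τ_a/S_se + τ_m/S_su = 191.44/557 + 320.34/1270 = 0.34370 + 0.25224 = 0.59594
n_f = 1/0.59594 = 1.678

1.68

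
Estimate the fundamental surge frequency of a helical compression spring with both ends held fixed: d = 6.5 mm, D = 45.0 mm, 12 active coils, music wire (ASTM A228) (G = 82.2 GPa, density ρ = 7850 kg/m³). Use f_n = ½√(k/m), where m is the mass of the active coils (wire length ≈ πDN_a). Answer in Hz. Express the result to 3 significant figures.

k = Gd⁴/(8D³N_a) = (82.2×10³)(6.5⁴)/(8·45.0³·12) = 16.773 N/mm = 16773 N/m
Wire length L = πDN_a = π·45.0·12 = 1696.5 mm
m = ρ·(πd²/4)·L = 7850 × 33.183×10⁻⁶ m² × 1.6965 m = 0.44191 kg
f_n = ½√(k/m) = 0.5·√(16773/0.44191) = 0.5·√(37957) = 97.412 Hz

97.4 Hz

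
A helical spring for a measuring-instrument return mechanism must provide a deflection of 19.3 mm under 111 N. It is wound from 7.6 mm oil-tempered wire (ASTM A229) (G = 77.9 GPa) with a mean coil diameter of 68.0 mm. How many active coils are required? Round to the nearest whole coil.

18

Required rate k = F/δ = 111/19.3 = 5.7513 N/mm
N_a = Gd⁴/(8D³k) = (77.9×10³ × 7.6⁴)/(8 × 68.0³ × 5.7513)
    = 2.59891e+08 / 1.44671e+07 = 17.96 → 18 coils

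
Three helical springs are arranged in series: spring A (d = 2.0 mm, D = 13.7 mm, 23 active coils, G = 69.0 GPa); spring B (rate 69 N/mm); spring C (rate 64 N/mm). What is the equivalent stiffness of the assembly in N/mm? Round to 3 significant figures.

2.18 N/mm

k_A = Gd⁴/(8D³N_a) = (69.0×10³)(2.0⁴)/(8·13.7³·23) = 2.3334 N/mm
Series: 1/k_eq = 1/2.3334 + 1/69 + 1/64 = 0.45868; k_eq = 2.1802 N/mm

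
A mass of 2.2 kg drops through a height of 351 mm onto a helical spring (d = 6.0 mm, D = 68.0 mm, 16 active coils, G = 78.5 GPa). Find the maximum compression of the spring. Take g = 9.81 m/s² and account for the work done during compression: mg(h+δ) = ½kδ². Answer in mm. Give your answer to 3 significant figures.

k = Gd⁴/(8D³N_a) = (78.5×10³)(6.0⁴)/(8·68.0³·16) = 2.5278 N/mm
W = mg = 2.2 × 9.81 = 21.582 N
½kδ² − Wδ − Wh = 0 → δ = (W + √(W² + 2kWh))/k
δ = (21.582 + √(465.78 + 38297.2))/2.5278 = (21.582 + 196.88)/2.5278 = 86.426 mm

86.4 mm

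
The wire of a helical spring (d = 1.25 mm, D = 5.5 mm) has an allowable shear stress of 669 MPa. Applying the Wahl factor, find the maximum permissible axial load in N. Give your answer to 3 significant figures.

68.6 N

C = D/d = 5.5/1.25 = 4.4000
K_W = (4C−1)/(4C−4) + 0.615/C = 16.600/13.600 + 0.1398 = 1.3604
τ_max = K·8FD/(πd³) → F_max = τ_allow·πd³/(8DK)
F_max = 669·π·1.25³/(8·5.5·1.3604) = 4104.9/59.856 = 68.58 N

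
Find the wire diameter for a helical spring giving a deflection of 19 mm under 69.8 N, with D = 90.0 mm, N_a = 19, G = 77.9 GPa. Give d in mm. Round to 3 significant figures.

8.50 mm

Required rate k = F/δ = 69.8/19 = 3.6737 N/mm
d = (8D³N_a·k / G)^(1/4) = (8·90.0³·19·3.6737 / (77.9×10³))^0.25
  = (5225.6)^0.25 = 8.5022 mm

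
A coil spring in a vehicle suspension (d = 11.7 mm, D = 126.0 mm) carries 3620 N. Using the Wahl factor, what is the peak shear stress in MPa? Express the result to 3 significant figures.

822 MPa

Spring index C = D/d = 126.0/11.7 = 10.7692
K_W = (4C−1)/(4C−4) + 0.615/C = 42.077/39.077 + 0.0571 = 1.1339
τ₀ = 8FD/(πd³) = 8·3620·126.0/(π·11.7³) = 3.64896e+06/5031.6 = 725.21 MPa
τ_max = K·τ₀ = 1.1339 × 725.21 = 822.3 MPa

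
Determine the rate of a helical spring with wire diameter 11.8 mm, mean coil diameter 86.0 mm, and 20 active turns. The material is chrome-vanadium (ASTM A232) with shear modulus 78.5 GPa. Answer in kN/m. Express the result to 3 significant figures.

k = Gd⁴/(8D³N_a) = (78.5×10³ × 11.8⁴) / (8 × 86.0³ × 20)
  = 1.52194e+09 / 1.01769e+08 = 14.955 N/mm

15.0 kN/m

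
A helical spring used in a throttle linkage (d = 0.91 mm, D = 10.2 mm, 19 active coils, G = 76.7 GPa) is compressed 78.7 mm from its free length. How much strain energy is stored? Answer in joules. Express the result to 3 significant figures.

k = Gd⁴/(8D³N_a) = (76.7×10³)(0.91⁴)/(8·10.2³·19) = 0.32607 N/mm
U = ½kδ² = 0.5 × 0.32607 × 78.7² = 1009.8 N·mm = 1.0098 J

1.01 J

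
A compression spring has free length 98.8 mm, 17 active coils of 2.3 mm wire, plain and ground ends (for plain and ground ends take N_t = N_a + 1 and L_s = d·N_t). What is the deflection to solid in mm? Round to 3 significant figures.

57.4 mm

N_t = 18; L_s = 2.3·18 = 41.4 mm
δ_solid = L₀ − L_s = 98.8 − 41.4 = 57.4 mm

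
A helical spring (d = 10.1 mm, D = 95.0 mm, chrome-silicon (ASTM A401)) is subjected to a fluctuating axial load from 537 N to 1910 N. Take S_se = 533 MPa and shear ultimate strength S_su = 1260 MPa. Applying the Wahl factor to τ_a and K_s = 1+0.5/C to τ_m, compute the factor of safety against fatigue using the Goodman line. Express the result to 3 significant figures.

1.70

C = D/d = 95.0/10.1 = 9.4059; K_W = (4C−1)/(4C−4)+0.615/C = 1.1546; K_s = 1+0.5/C = 1.0532
F_a = (F_max−F_min)/2 = 686.5 N; F_m = (F_max+F_min)/2 = 1223.5 N
τ_a = K_W·8F_aD/(πd³) = 1.1546 × 161.19 = 186.11 MPa
τ_m = K_s·8F_mD/(πd³) = 1.0532 × 287.28 = 302.55 MPa
Goodman: 1/n_f = τ_a/S_se + τ_m/S_su = 186.11/533 + 302.55/1260 = 0.34918 + 0.24012 = 0.5893
n_f = 1/0.5893 = 1.697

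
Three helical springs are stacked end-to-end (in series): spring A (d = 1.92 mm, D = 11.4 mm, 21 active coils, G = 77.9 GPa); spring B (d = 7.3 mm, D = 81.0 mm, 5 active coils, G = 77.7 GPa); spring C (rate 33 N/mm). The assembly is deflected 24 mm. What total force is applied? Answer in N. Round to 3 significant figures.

k_A = Gd⁴/(8D³N_a) = (77.9×10³)(1.92⁴)/(8·11.4³·21) = 4.2532 N/mm
k_B = Gd⁴/(8D³N_a) = (77.7×10³)(7.3⁴)/(8·81.0³·5) = 10.38 N/mm
Series: 1/k_eq = 1/4.2532 + 1/10.38 + 1/33 = 0.36176; k_eq = 2.7643 N/mm
F = k_eq·δ = 2.7643·24 = 66.343 N

66.3 N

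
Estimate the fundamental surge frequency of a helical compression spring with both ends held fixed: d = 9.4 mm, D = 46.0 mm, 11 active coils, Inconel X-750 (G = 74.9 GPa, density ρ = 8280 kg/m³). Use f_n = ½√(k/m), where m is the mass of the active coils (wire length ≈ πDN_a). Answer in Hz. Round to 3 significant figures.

137 Hz

k = Gd⁴/(8D³N_a) = (74.9×10³)(9.4⁴)/(8·46.0³·11) = 68.271 N/mm = 68271 N/m
Wire length L = πDN_a = π·46.0·11 = 1589.6 mm
m = ρ·(πd²/4)·L = 8280 × 69.398×10⁻⁶ m² × 1.5896 m = 0.91343 kg
f_n = ½√(k/m) = 0.5·√(68271/0.91343) = 0.5·√(74741) = 136.69 Hz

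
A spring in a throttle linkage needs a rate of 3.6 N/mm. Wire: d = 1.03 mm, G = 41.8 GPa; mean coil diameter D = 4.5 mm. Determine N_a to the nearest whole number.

N_a = Gd⁴/(8D³k) = (41.8×10³ × 1.03⁴)/(8 × 4.5³ × 3.6)
    = 47046.3 / 2624.4 = 17.93 → 18 coils

18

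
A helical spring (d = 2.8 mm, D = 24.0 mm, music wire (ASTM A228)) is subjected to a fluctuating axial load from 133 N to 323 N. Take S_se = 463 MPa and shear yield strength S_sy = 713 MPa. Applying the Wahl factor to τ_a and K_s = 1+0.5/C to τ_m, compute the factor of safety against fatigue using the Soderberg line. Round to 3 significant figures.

0.621

C = D/d = 24.0/2.8 = 8.5714; K_W = (4C−1)/(4C−4)+0.615/C = 1.1708; K_s = 1+0.5/C = 1.0583
F_a = (F_max−F_min)/2 = 95 N; F_m = (F_max+F_min)/2 = 228 N
τ_a = K_W·8F_aD/(πd³) = 1.1708 × 264.48 = 309.66 MPa
τ_m = K_s·8F_mD/(πd³) = 1.0583 × 634.76 = 671.79 MPa
Soderberg: 1/n_f = τ_a/S_se + τ_m/S_sy = 309.66/463 + 671.79/713 = 0.66881 + 0.94220 = 1.611
n_f = 1/1.611 = 0.6207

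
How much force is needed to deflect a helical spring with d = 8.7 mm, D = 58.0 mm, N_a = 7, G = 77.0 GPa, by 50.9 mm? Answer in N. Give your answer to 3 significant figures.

2060 N

k = Gd⁴/(8D³N_a) = (77.0×10³)(8.7⁴)/(8·58.0³·7) = 40.373 N/mm
F = k·δ = 40.373 × 50.9 = 2055 N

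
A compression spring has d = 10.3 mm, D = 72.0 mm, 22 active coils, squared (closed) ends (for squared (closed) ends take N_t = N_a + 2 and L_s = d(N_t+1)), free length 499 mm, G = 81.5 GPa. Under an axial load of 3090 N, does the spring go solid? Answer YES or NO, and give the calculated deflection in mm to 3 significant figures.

k = Gd⁴/(8D³N_a) = (81.5×10³)(10.3⁴)/(8·72.0³·22) = 13.964 N/mm
N_t = 24; L_s = 10.3·25 = 257.5 mm; δ_solid = L₀ − L_s = 499 − 257.5 = 241.5 mm
δ = F/k = 3090/13.964 = 221.29 mm
δ < δ_solid → spring does not go solid

NO, δ = 221 mm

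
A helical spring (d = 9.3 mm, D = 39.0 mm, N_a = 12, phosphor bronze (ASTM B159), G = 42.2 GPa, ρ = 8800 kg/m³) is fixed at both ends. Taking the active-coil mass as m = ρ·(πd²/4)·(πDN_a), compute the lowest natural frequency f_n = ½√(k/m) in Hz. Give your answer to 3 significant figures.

k = Gd⁴/(8D³N_a) = (42.2×10³)(9.3⁴)/(8·39.0³·12) = 55.434 N/mm = 55434 N/m
Wire length L = πDN_a = π·39.0·12 = 1470.3 mm
m = ρ·(πd²/4)·L = 8800 × 67.929×10⁻⁶ m² × 1.4703 m = 0.87889 kg
f_n = ½√(k/m) = 0.5·√(55434/0.87889) = 0.5·√(63073) = 125.57 Hz

126 Hz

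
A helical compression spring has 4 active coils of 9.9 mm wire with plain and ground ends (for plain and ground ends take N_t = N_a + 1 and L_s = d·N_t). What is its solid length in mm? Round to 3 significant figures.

49.5 mm

plain and ground ends: N_t = N_a + 1 = 4 + 1 = 5
L_s = d·N_t = 9.9 × 5 = 49.5 mm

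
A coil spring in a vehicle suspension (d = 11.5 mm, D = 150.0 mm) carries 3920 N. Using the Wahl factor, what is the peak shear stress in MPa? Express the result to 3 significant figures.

1090 MPa

Spring index C = D/d = 150.0/11.5 = 13.0435
K_W = (4C−1)/(4C−4) + 0.615/C = 51.174/48.174 + 0.0472 = 1.1094
τ₀ = 8FD/(πd³) = 8·3920·150.0/(π·11.5³) = 4.704e+06/4778 = 984.52 MPa
τ_max = K·τ₀ = 1.1094 × 984.52 = 1092.2 MPa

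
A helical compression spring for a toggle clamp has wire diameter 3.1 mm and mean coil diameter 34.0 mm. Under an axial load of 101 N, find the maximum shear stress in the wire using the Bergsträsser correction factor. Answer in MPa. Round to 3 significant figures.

Spring index C = D/d = 34.0/3.1 = 10.9677
K_B = (4C+2)/(4C−3) = 45.871/40.871 = 1.1223
τ₀ = 8FD/(πd³) = 8·101·34.0/(π·3.1³) = 27472/93.591 = 293.53 MPa
τ_max = K·τ₀ = 1.1223 × 293.53 = 329.44 MPa

329 MPa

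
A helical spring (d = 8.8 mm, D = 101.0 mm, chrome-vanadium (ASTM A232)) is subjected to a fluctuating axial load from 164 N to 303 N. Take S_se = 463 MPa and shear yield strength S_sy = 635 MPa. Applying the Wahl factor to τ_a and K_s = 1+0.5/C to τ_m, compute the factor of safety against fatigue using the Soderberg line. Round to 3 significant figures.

4.79

C = D/d = 101.0/8.8 = 11.4773; K_W = (4C−1)/(4C−4)+0.615/C = 1.1252; K_s = 1+0.5/C = 1.0436
F_a = (F_max−F_min)/2 = 69.5 N; F_m = (F_max+F_min)/2 = 233.5 N
τ_a = K_W·8F_aD/(πd³) = 1.1252 × 26.23 = 29.513 MPa
τ_m = K_s·8F_mD/(πd³) = 1.0436 × 88.125 = 91.964 MPa
Soderberg: 1/n_f = τ_a/S_se + τ_m/S_sy = 29.513/463 + 91.964/635 = 0.06374 + 0.14483 = 0.20857
n_f = 1/0.20857 = 4.795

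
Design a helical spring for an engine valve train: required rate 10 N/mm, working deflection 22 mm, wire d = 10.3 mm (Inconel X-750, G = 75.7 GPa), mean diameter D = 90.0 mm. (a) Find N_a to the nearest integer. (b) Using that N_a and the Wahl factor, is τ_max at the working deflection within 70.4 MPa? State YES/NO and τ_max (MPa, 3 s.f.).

(a) 15 coils; (b) YES, τ_max = 52.5 MPa

N_a = Gd⁴/(8D³k) = (75.7×10³)(10.3⁴)/(8·90.0³·10) = 14.61 → N_a = 15
Actual rate k = Gd⁴/(8D³·15) = 9.7395 N/mm
Working load F = kδ = 9.7395·22 = 214.27 N
C = 90.0/10.3 = 8.7379; K_W = (4C−1)/(4C−4)+0.615/C = 1.1673
τ_max = K_W·8FD/(πd³) = 1.1673·44.94 = 52.458 MPa
τ_max ≤ 70.4 MPa → acceptable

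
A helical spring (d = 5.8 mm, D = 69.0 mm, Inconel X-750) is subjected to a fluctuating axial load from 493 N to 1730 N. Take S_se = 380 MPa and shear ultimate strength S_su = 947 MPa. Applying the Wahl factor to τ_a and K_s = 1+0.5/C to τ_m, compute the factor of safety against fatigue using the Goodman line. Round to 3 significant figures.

C = D/d = 69.0/5.8 = 11.8966; K_W = (4C−1)/(4C−4)+0.615/C = 1.1205; K_s = 1+0.5/C = 1.0420
F_a = (F_max−F_min)/2 = 618.5 N; F_m = (F_max+F_min)/2 = 1111.5 N
τ_a = K_W·8F_aD/(πd³) = 1.1205 × 556.99 = 624.12 MPa
τ_m = K_s·8F_mD/(πd³) = 1.0420 × 1001 = 1043 MPa
Goodman: 1/n_f = τ_a/S_se + τ_m/S_su = 624.12/380 + 1043/947 = 1.64241 + 1.10140 = 2.7438
n_f = 1/2.7438 = 0.3645

0.364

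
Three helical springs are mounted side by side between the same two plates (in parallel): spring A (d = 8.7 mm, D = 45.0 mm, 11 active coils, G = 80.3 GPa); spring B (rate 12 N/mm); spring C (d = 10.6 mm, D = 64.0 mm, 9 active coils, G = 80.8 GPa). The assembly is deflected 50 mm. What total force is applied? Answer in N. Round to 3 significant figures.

k_A = Gd⁴/(8D³N_a) = (80.3×10³)(8.7⁴)/(8·45.0³·11) = 57.368 N/mm
k_C = Gd⁴/(8D³N_a) = (80.8×10³)(10.6⁴)/(8·64.0³·9) = 54.046 N/mm
Parallel: k_eq = 57.368 + 12 + 54.046 = 123.41 N/mm
F = k_eq·δ = 123.41·50 = 6170.7 N

6170 N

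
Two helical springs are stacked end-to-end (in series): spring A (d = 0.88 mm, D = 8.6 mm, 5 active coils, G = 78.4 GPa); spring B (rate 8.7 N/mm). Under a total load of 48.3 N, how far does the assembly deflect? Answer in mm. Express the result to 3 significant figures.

k_A = Gd⁴/(8D³N_a) = (78.4×10³)(0.88⁴)/(8·8.6³·5) = 1.848 N/mm
Series: 1/k_eq = 1/1.848 + 1/8.7 = 0.65608; k_eq = 1.5242 N/mm
δ = F/k_eq = 48.3/1.5242 = 31.689 mm

31.7 mm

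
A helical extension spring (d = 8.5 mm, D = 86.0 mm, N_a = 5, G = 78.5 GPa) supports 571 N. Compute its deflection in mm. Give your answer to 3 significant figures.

k = Gd⁴/(8D³N_a) = (78.5×10³)(8.5⁴)/(8·86.0³·5) = 16.106 N/mm
δ = F/k = 571 / 16.106 = 35.452 mm

35.5 mm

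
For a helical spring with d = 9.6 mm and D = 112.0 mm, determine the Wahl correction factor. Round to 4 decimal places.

1.1230

C = D/d = 112.0/9.6 = 11.6667
K_W = (4C−1)/(4C−4) + 0.615/C = 45.667/42.667 + 0.0527 = 1.1230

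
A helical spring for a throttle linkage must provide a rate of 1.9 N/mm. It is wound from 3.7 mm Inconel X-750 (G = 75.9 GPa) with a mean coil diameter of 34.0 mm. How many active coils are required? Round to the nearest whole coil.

24

N_a = Gd⁴/(8D³k) = (75.9×10³ × 3.7⁴)/(8 × 34.0³ × 1.9)
    = 1.42249e+07 / 597421 = 23.81 → 24 coils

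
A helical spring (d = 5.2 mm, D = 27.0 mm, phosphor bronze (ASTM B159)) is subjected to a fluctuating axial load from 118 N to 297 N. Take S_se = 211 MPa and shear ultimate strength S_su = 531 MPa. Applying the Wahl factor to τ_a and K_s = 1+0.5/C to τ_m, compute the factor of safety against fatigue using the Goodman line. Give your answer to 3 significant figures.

C = D/d = 27.0/5.2 = 5.1923; K_W = (4C−1)/(4C−4)+0.615/C = 1.2973; K_s = 1+0.5/C = 1.0963
F_a = (F_max−F_min)/2 = 89.5 N; F_m = (F_max+F_min)/2 = 207.5 N
τ_a = K_W·8F_aD/(πd³) = 1.2973 × 43.764 = 56.777 MPa
τ_m = K_s·8F_mD/(πd³) = 1.0963 × 101.46 = 111.23 MPa
Goodman: 1/n_f = τ_a/S_se + τ_m/S_su = 56.777/211 + 111.23/531 = 0.26908 + 0.20948 = 0.47857
n_f = 1/0.47857 = 2.09

2.09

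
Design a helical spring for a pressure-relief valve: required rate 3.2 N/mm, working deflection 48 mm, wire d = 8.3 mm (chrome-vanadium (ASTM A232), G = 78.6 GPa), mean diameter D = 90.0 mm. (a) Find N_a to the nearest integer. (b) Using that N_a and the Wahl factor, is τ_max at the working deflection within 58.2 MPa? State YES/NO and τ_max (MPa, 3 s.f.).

N_a = Gd⁴/(8D³k) = (78.6×10³)(8.3⁴)/(8·90.0³·3.2) = 19.99 → N_a = 20
Actual rate k = Gd⁴/(8D³·20) = 3.1981 N/mm
Working load F = kδ = 3.1981·48 = 153.51 N
C = 90.0/8.3 = 10.8434; K_W = (4C−1)/(4C−4)+0.615/C = 1.1329
τ_max = K_W·8FD/(πd³) = 1.1329·61.529 = 69.706 MPa
τ_max > 58.2 MPa → exceeds allowable

(a) 20 coils; (b) NO, τ_max = 69.7 MPa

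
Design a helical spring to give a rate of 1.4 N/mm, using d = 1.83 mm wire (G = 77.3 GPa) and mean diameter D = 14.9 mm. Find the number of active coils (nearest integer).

23

N_a = Gd⁴/(8D³k) = (77.3×10³ × 1.83⁴)/(8 × 14.9³ × 1.4)
    = 866930 / 37049 = 23.4 → 23 coils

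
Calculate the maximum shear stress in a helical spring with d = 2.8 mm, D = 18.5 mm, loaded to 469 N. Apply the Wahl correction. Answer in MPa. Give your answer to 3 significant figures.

1230 MPa

Spring index C = D/d = 18.5/2.8 = 6.6071
K_W = (4C−1)/(4C−4) + 0.615/C = 25.429/22.429 + 0.0931 = 1.2268
τ₀ = 8FD/(πd³) = 8·469·18.5/(π·2.8³) = 69412/68.964 = 1006.5 MPa
τ_max = K·τ₀ = 1.2268 × 1006.5 = 1234.8 MPa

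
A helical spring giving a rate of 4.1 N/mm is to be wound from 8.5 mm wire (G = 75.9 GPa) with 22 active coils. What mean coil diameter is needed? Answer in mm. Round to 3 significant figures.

81.9 mm

D = (Gd⁴/(8N_a·k))^(1/3) = (75.9×10³·8.5⁴/(8·22·4.1))^(1/3)
  = (549061)^(1/3) = 81.8855 mm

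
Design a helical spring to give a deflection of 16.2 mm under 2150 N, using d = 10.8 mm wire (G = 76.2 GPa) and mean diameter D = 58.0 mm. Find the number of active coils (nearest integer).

5

Required rate k = F/δ = 2150/16.2 = 132.72 N/mm
N_a = Gd⁴/(8D³k) = (76.2×10³ × 10.8⁴)/(8 × 58.0³ × 132.72)
    = 1.03669e+09 / 2.07156e+08 = 5.004 → 5 coils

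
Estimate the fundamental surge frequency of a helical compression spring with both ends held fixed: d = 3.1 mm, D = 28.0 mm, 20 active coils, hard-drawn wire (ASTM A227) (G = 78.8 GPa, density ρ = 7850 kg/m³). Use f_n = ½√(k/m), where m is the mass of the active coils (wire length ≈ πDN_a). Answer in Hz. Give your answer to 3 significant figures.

70.5 Hz

k = Gd⁴/(8D³N_a) = (78.8×10³)(3.1⁴)/(8·28.0³·20) = 2.0719 N/mm = 2071.9 N/m
Wire length L = πDN_a = π·28.0·20 = 1759.3 mm
m = ρ·(πd²/4)·L = 7850 × 7.5477×10⁻⁶ m² × 1.7593 m = 0.10424 kg
f_n = ½√(k/m) = 0.5·√(2071.9/0.10424) = 0.5·√(19877) = 70.493 Hz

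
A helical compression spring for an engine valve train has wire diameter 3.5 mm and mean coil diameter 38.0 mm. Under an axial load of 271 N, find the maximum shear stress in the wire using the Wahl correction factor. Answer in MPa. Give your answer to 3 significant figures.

Spring index C = D/d = 38.0/3.5 = 10.8571
K_W = (4C−1)/(4C−4) + 0.615/C = 42.429/39.429 + 0.0566 = 1.1327
τ₀ = 8FD/(πd³) = 8·271·38.0/(π·3.5³) = 82384/134.7 = 611.63 MPa
τ_max = K·τ₀ = 1.1327 × 611.63 = 692.81 MPa

693 MPa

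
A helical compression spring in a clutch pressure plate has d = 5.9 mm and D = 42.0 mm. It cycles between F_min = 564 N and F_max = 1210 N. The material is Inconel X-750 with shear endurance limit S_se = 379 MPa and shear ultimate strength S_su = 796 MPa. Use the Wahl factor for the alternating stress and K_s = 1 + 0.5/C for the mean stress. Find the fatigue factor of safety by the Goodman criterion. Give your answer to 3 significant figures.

C = D/d = 42.0/5.9 = 7.1186; K_W = (4C−1)/(4C−4)+0.615/C = 1.2090; K_s = 1+0.5/C = 1.0702
F_a = (F_max−F_min)/2 = 323 N; F_m = (F_max+F_min)/2 = 887 N
τ_a = K_W·8F_aD/(πd³) = 1.2090 × 168.2 = 203.35 MPa
τ_m = K_s·8F_mD/(πd³) = 1.0702 × 461.91 = 494.35 MPa
Goodman: 1/n_f = τ_a/S_se + τ_m/S_su = 203.35/379 + 494.35/796 = 0.53655 + 0.62105 = 1.1576
n_f = 1/1.1576 = 0.8639

0.864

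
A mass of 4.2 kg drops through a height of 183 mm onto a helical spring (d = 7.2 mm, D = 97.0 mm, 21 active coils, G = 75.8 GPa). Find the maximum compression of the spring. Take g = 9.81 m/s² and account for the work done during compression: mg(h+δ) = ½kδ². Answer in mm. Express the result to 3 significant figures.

142 mm

k = Gd⁴/(8D³N_a) = (75.8×10³)(7.2⁴)/(8·97.0³·21) = 1.3285 N/mm
W = mg = 4.2 × 9.81 = 41.202 N
½kδ² − Wδ − Wh = 0 → δ = (W + √(W² + 2kWh))/k
δ = (41.202 + √(1697.6 + 20034.3))/1.3285 = (41.202 + 147.42)/1.3285 = 141.97 mm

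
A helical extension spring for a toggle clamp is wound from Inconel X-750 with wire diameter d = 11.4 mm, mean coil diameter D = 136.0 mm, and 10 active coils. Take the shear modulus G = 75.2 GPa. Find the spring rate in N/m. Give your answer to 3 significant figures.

k = Gd⁴/(8D³N_a) = (75.2×10³ × 11.4⁴) / (8 × 136.0³ × 10)
  = 1.2701e+09 / 2.01236e+08 = 6.3115 N/mm = 6311.5 N/m

6310 N/m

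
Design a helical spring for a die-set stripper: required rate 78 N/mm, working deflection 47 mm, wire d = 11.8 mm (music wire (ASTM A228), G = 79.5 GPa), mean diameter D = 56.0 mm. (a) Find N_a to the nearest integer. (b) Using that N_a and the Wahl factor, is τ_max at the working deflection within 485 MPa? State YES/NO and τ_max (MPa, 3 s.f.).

N_a = Gd⁴/(8D³k) = (79.5×10³)(11.8⁴)/(8·56.0³·78) = 14.07 → N_a = 14
Actual rate k = Gd⁴/(8D³·14) = 78.363 N/mm
Working load F = kδ = 78.363·47 = 3683.1 N
C = 56.0/11.8 = 4.7458; K_W = (4C−1)/(4C−4)+0.615/C = 1.3298
τ_max = K_W·8FD/(πd³) = 1.3298·319.66 = 425.09 MPa
τ_max ≤ 485 MPa → acceptable

(a) 14 coils; (b) YES, τ_max = 425 MPa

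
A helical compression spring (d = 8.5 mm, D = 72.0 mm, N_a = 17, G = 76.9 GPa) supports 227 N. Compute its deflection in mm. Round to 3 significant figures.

k = Gd⁴/(8D³N_a) = (76.9×10³)(8.5⁴)/(8·72.0³·17) = 7.908 N/mm
δ = F/k = 227 / 7.908 = 28.705 mm

28.7 mm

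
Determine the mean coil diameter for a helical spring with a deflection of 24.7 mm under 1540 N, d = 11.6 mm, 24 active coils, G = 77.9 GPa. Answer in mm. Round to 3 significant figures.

49.0 mm

Required rate k = F/δ = 1540/24.7 = 62.348 N/mm
D = (Gd⁴/(8N_a·k))^(1/3) = (77.9×10³·11.6⁴/(8·24·62.348))^(1/3)
  = (117827)^(1/3) = 49.0247 mm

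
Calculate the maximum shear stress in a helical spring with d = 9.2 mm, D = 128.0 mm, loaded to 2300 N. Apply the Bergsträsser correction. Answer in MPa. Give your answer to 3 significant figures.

Spring index C = D/d = 128.0/9.2 = 13.9130
K_B = (4C+2)/(4C−3) = 57.652/52.652 = 1.0950
τ₀ = 8FD/(πd³) = 8·2300·128.0/(π·9.2³) = 2.3552e+06/2446.3 = 962.75 MPa
τ_max = K·τ₀ = 1.0950 × 962.75 = 1054.2 MPa

1050 MPa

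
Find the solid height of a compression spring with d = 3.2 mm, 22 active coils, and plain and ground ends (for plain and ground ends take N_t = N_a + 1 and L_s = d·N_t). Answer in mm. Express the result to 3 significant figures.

plain and ground ends: N_t = N_a + 1 = 22 + 1 = 23
L_s = d·N_t = 3.2 × 23 = 73.6 mm

73.6 mm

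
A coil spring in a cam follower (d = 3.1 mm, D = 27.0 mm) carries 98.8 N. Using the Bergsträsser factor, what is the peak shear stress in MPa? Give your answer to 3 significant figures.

264 MPa

Spring index C = D/d = 27.0/3.1 = 8.7097
K_B = (4C+2)/(4C−3) = 36.839/31.839 = 1.1570
τ₀ = 8FD/(πd³) = 8·98.8·27.0/(π·3.1³) = 21340.8/93.591 = 228.02 MPa
τ_max = K·τ₀ = 1.1570 × 228.02 = 263.83 MPa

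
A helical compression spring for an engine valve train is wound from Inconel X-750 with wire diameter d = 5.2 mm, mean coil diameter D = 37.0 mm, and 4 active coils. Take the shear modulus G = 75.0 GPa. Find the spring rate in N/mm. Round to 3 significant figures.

k = Gd⁴/(8D³N_a) = (75.0×10³ × 5.2⁴) / (8 × 37.0³ × 4)
  = 5.48371e+07 / 1.6209e+06 = 33.831 N/mm

33.8 N/mm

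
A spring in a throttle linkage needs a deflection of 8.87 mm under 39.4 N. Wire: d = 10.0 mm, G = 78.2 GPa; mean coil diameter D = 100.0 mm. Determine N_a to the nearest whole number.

22

Required rate k = F/δ = 39.4/8.87 = 4.4419 N/mm
N_a = Gd⁴/(8D³k) = (78.2×10³ × 10.0⁴)/(8 × 100.0³ × 4.4419)
    = 7.82e+08 / 3.55355e+07 = 22.01 → 22 coils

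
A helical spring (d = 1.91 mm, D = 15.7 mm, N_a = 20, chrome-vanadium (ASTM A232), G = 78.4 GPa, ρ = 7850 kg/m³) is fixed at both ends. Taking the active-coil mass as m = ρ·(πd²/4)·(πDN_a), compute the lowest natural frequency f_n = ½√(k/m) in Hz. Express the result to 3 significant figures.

138 Hz

k = Gd⁴/(8D³N_a) = (78.4×10³)(1.91⁴)/(8·15.7³·20) = 1.6851 N/mm = 1685.1 N/m
Wire length L = πDN_a = π·15.7·20 = 986.46 mm
m = ρ·(πd²/4)·L = 7850 × 2.8652×10⁻⁶ m² × 0.98646 m = 0.022187 kg
f_n = ½√(k/m) = 0.5·√(1685.1/0.022187) = 0.5·√(75949) = 137.79 Hz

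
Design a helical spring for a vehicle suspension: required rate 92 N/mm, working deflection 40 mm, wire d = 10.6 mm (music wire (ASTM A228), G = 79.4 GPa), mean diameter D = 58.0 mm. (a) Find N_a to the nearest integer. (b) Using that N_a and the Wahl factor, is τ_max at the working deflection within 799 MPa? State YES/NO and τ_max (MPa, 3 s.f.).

N_a = Gd⁴/(8D³k) = (79.4×10³)(10.6⁴)/(8·58.0³·92) = 6.98 → N_a = 7
Actual rate k = Gd⁴/(8D³·7) = 91.743 N/mm
Working load F = kδ = 91.743·40 = 3669.7 N
C = 58.0/10.6 = 5.4717; K_W = (4C−1)/(4C−4)+0.615/C = 1.2801
τ_max = K_W·8FD/(πd³) = 1.2801·455.07 = 582.55 MPa
τ_max ≤ 799 MPa → acceptable

(a) 7 coils; (b) YES, τ_max = 583 MPa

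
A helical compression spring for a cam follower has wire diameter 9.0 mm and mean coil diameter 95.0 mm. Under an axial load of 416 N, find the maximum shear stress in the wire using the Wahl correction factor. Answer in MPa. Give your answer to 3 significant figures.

157 MPa

Spring index C = D/d = 95.0/9.0 = 10.5556
K_W = (4C−1)/(4C−4) + 0.615/C = 41.222/38.222 + 0.0583 = 1.1368
τ₀ = 8FD/(πd³) = 8·416·95.0/(π·9.0³) = 316160/2290.2 = 138.05 MPa
τ_max = K·τ₀ = 1.1368 × 138.05 = 156.93 MPa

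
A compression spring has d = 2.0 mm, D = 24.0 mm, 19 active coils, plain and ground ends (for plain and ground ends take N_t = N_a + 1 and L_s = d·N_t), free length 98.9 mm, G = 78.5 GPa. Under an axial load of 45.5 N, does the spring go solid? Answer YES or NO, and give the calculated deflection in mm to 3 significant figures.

YES, δ = 76.1 mm

k = Gd⁴/(8D³N_a) = (78.5×10³)(2.0⁴)/(8·24.0³·19) = 0.59774 N/mm
N_t = 20; L_s = 2.0·20 = 40 mm; δ_solid = L₀ − L_s = 98.9 − 40 = 58.9 mm
δ = F/k = 45.5/0.59774 = 76.12 mm
δ ≥ δ_solid → spring goes solid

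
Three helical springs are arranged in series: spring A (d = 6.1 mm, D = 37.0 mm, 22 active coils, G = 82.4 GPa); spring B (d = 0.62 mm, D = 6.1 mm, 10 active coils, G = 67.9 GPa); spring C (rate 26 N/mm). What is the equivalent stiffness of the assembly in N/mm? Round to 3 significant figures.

0.519 N/mm

k_A = Gd⁴/(8D³N_a) = (82.4×10³)(6.1⁴)/(8·37.0³·22) = 12.798 N/mm
k_B = Gd⁴/(8D³N_a) = (67.9×10³)(0.62⁴)/(8·6.1³·10) = 0.55253 N/mm
Series: 1/k_eq = 1/12.798 + 1/0.55253 + 1/26 = 1.9265; k_eq = 0.51909 N/mm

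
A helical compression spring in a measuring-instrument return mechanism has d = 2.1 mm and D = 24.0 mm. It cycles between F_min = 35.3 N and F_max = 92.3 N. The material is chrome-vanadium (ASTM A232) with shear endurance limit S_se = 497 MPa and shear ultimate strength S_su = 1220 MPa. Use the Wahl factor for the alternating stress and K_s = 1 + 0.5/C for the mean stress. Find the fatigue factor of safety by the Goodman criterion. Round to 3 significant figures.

C = D/d = 24.0/2.1 = 11.4286; K_W = (4C−1)/(4C−4)+0.615/C = 1.1257; K_s = 1+0.5/C = 1.0437
F_a = (F_max−F_min)/2 = 28.5 N; F_m = (F_max+F_min)/2 = 63.8 N
τ_a = K_W·8F_aD/(πd³) = 1.1257 × 188.08 = 211.73 MPa
τ_m = K_s·8F_mD/(πd³) = 1.0437 × 421.03 = 439.45 MPa
Goodman: 1/n_f = τ_a/S_se + τ_m/S_su = 211.73/497 + 439.45/1220 = 0.42601 + 0.36021 = 0.78621
n_f = 1/0.78621 = 1.272

1.27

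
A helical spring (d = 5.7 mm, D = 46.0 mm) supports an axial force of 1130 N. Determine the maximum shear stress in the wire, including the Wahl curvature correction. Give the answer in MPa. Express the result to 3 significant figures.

845 MPa

Spring index C = D/d = 46.0/5.7 = 8.0702
K_W = (4C−1)/(4C−4) + 0.615/C = 31.281/28.281 + 0.0762 = 1.1823
τ₀ = 8FD/(πd³) = 8·1130·46.0/(π·5.7³) = 415840/581.8 = 714.75 MPa
τ_max = K·τ₀ = 1.1823 × 714.75 = 845.03 MPa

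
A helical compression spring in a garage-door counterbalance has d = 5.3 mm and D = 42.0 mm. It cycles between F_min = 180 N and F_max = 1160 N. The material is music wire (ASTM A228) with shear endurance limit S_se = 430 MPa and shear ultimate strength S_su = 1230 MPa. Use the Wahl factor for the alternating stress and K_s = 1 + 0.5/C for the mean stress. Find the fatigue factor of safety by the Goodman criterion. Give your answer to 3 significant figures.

0.721

C = D/d = 42.0/5.3 = 7.9245; K_W = (4C−1)/(4C−4)+0.615/C = 1.1859; K_s = 1+0.5/C = 1.0631
F_a = (F_max−F_min)/2 = 490 N; F_m = (F_max+F_min)/2 = 670 N
τ_a = K_W·8F_aD/(πd³) = 1.1859 × 352.01 = 417.46 MPa
τ_m = K_s·8F_mD/(πd³) = 1.0631 × 481.32 = 511.69 MPa
Goodman: 1/n_f = τ_a/S_se + τ_m/S_su = 417.46/430 + 511.69/1230 = 0.97083 + 0.41601 = 1.3868
n_f = 1/1.3868 = 0.7211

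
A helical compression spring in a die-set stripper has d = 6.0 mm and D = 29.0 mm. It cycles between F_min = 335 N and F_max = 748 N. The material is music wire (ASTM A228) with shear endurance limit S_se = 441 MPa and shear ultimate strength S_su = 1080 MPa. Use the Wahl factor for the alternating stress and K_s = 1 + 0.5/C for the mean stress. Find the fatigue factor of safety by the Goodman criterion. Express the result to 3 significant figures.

C = D/d = 29.0/6.0 = 4.8333; K_W = (4C−1)/(4C−4)+0.615/C = 1.3229; K_s = 1+0.5/C = 1.1034
F_a = (F_max−F_min)/2 = 206.5 N; F_m = (F_max+F_min)/2 = 541.5 N
τ_a = K_W·8F_aD/(πd³) = 1.3229 × 70.6 = 93.396 MPa
τ_m = K_s·8F_mD/(πd³) = 1.1034 × 185.13 = 204.28 MPa
Goodman: 1/n_f = τ_a/S_se + τ_m/S_su = 93.396/441 + 204.28/1080 = 0.21178 + 0.18915 = 0.40093
n_f = 1/0.40093 = 2.494

2.49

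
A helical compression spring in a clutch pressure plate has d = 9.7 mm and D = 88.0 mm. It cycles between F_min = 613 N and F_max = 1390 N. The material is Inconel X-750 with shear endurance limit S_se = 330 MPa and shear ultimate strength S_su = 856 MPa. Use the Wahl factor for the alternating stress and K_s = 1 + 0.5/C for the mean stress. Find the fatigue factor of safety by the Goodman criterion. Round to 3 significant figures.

C = D/d = 88.0/9.7 = 9.0722; K_W = (4C−1)/(4C−4)+0.615/C = 1.1607; K_s = 1+0.5/C = 1.0551
F_a = (F_max−F_min)/2 = 388.5 N; F_m = (F_max+F_min)/2 = 1001.5 N
τ_a = K_W·8F_aD/(πd³) = 1.1607 × 95.389 = 110.72 MPa
τ_m = K_s·8F_mD/(πd³) = 1.0551 × 245.9 = 259.45 MPa
Goodman: 1/n_f = τ_a/S_se + τ_m/S_su = 110.72/330 + 259.45/856 = 0.33551 + 0.30310 = 0.63861
n_f = 1/0.63861 = 1.566

1.57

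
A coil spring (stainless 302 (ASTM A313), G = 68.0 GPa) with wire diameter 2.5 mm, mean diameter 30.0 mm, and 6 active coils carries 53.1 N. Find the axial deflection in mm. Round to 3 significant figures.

k = Gd⁴/(8D³N_a) = (68.0×10³)(2.5⁴)/(8·30.0³·6) = 2.0496 N/mm
δ = F/k = 53.1 / 2.0496 = 25.908 mm

25.9 mm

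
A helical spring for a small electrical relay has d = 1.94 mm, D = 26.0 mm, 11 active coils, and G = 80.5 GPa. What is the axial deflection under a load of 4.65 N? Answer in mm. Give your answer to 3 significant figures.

6.31 mm

k = Gd⁴/(8D³N_a) = (80.5×10³)(1.94⁴)/(8·26.0³·11) = 0.73723 N/mm
δ = F/k = 4.65 / 0.73723 = 6.3074 mm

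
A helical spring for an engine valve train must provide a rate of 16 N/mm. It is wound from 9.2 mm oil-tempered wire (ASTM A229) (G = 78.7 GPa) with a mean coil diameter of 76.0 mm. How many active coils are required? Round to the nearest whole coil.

10

N_a = Gd⁴/(8D³k) = (78.7×10³ × 9.2⁴)/(8 × 76.0³ × 16)
    = 5.63801e+08 / 5.61889e+07 = 10.03 → 10 coils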